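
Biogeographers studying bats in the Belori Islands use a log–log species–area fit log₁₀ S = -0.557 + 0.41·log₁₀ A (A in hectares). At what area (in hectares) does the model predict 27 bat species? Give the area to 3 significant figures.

70700 hectares

27 = 0.2773 × A^0.41  ⇒  A^0.41 = 27/0.2773 = 97.36
ln A = ln(97.36) / 0.41 = 4.5784 / 0.41 = 11.1668
A = e^11.1668 ≈ 70740 hectares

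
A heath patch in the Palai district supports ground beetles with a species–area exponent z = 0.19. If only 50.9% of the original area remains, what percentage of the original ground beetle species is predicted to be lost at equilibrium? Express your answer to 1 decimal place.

S_new/S_old = (A_new/A_old)^z = 0.509^0.19
= exp(0.19 × ln 0.509) = exp(0.19 × -0.6753) = exp(-0.1283) ≈ 0.8796
Fraction lost = 1 − 0.8796 = 0.1204

12.0%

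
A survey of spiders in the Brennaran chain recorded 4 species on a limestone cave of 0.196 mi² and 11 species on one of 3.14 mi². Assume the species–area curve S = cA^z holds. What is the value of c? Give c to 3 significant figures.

7.25

z = ln(S₂/S₁) / ln(A₂/A₁) = ln(11/4) / ln(3.14/0.196) = 1.0116 / 2.7739 = 0.3647
c = S₁ / A₁^z = 4 / 0.196^0.3647 = 4 / 0.5519 = 7.247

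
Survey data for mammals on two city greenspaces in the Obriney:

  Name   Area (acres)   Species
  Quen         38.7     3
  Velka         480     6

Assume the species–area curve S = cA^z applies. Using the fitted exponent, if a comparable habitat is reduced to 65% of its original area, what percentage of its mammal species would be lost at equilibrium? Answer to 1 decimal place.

11.2%

z = ln(6/3) / ln(480/38.7) = 0.6931 / 2.5179 = 0.2753
S_new/S_old = (A_new/A_old)^z = 0.65^0.2753 = exp(0.2753 × -0.4308) = 0.8882
Fraction lost = 1 − 0.8882 = 0.1118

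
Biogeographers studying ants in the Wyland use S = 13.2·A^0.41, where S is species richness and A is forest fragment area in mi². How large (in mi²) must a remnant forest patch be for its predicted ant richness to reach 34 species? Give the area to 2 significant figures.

10 mi²

34 = 13.2 × A^0.41  ⇒  A^0.41 = 34/13.2 = 2.576
ln A = ln(2.576) / 0.41 = 0.9461 / 0.41 = 2.3077
A = e^2.3077 ≈ 10.05 mi²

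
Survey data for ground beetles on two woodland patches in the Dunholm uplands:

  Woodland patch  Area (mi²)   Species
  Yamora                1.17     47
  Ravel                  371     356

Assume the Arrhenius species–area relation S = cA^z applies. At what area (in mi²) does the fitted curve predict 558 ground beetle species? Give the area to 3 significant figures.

1330 mi²

z = ln(356/47) / ln(371/1.17) = 2.0248 / 5.7592 = 0.3516
c = 47 / 1.17^0.3516 = 47 / 1.057 = 44.48
A = (558/44.48)^(1/0.3516) ⇒ ln A = ln(12.55)/0.3516 = 7.1945
A = e^7.1945 ≈ 1332 mi²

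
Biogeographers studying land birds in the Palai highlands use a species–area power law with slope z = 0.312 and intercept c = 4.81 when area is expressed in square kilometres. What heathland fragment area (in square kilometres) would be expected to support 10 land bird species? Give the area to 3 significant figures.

10 = 4.81 × A^0.312  ⇒  A^0.312 = 10/4.81 = 2.079
ln A = ln(2.079) / 0.312 = 0.7319 / 0.312 = 2.3458
A = e^2.3458 ≈ 10.44 square kilometres

10.4 square kilometres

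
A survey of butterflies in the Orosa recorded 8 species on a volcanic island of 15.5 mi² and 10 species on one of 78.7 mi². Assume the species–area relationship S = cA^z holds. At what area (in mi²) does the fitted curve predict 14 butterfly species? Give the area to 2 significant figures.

910 mi²

z = ln(10/8) / ln(78.7/15.5) = 0.2231 / 1.6248 = 0.1373
c = 8 / 15.5^0.1373 = 8 / 1.457 = 5.491
A = (14/5.491)^(1/0.1373) ⇒ ln A = ln(2.55)/0.1373 = 6.8156
A = e^6.8156 ≈ 912 mi²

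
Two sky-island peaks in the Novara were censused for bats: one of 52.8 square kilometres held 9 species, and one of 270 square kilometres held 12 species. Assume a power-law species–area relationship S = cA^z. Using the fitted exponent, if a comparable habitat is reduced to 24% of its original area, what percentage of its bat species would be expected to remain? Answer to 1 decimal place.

z = ln(12/9) / ln(270/52.8) = 0.2877 / 1.6319 = 0.1763
S_new/S_old = (A_new/A_old)^z = 0.24^0.1763 = exp(0.1763 × -1.4271) = 0.7776

77.8%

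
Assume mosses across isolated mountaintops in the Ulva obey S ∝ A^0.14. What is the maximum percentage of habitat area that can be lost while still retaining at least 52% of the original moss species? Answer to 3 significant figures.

Need (A_new/A_old)^0.14 = 0.52, so A_new/A_old = 0.52^(1/0.14) = 0.52^7.143
ln(A_new/A_old) = ln 0.52 / 0.14 = -0.6539 / 0.14 = -4.6709
A_new/A_old = e^-4.6709 ≈ 0.009364
Fraction that can be lost = 1 − 0.009364 = 0.9906

99.1%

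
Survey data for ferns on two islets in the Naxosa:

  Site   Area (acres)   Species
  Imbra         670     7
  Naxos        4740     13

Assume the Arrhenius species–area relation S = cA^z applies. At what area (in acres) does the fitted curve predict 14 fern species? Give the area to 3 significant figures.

5990 acres

z = ln(13/7) / ln(4740/670) = 0.6190 / 1.9565 = 0.3164
c = 7 / 670^0.3164 = 7 / 7.837 = 0.8932
A = (14/0.8932)^(1/0.3164) ⇒ ln A = ln(15.67)/0.3164 = 8.6980
A = e^8.6980 ≈ 5991 acres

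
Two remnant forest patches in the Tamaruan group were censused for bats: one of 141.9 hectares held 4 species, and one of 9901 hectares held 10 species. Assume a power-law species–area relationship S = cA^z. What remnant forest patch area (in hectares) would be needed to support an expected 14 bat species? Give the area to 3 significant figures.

47100 hectares

z = ln(10/4) / ln(9901/141.9) = 0.9163 / 4.2453 = 0.2158
c = 4 / 141.9^0.2158 = 4 / 2.914 = 1.373
A = (14/1.373)^(1/0.2158) ⇒ ln A = ln(10.2)/0.2158 = 10.7593
A = e^10.7593 ≈ 47066 hectares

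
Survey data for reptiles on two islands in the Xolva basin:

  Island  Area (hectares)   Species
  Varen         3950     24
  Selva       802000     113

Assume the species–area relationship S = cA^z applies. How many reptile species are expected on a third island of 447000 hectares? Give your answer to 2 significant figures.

z = ln(113/24) / ln(802000/3950) = 1.5493 / 5.3134 = 0.2916
c = 24 / 3950^0.2916 = 24 / 11.19 = 2.145
S₃ = 2.145 × 447000^0.2916 = 2.145 × 44.42 ≈ 95.29

95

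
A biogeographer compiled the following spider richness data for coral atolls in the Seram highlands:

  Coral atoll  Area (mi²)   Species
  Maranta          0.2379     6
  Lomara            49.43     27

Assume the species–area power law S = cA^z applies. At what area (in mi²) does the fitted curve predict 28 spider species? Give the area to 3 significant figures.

z = ln(27/6) / ln(49.43/0.2379) = 1.5041 / 5.3365 = 0.2818
c = 6 / 0.2379^0.2818 = 6 / 0.6672 = 8.993
A = (28/8.993)^(1/0.2818) ⇒ ln A = ln(3.113)/0.2818 = 4.0296
A = e^4.0296 ≈ 56.24 mi²

56.2 mi²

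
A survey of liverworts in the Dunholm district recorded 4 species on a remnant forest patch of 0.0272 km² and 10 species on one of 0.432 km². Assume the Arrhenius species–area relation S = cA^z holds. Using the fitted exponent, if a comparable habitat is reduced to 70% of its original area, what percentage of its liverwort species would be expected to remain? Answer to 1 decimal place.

88.9%

z = ln(10/4) / ln(0.432/0.0272) = 0.9163 / 2.7652 = 0.3314
S_new/S_old = (A_new/A_old)^z = 0.7^0.3314 = exp(0.3314 × -0.3567) = 0.8885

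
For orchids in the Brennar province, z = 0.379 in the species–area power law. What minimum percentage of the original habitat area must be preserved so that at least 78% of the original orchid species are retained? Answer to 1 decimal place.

51.9%

Need (A_new/A_old)^0.379 = 0.78, so A_new/A_old = 0.78^(1/0.379) = 0.78^2.639
ln(A_new/A_old) = ln 0.78 / 0.379 = -0.2485 / 0.379 = -0.6556
A_new/A_old = e^-0.6556 ≈ 0.5191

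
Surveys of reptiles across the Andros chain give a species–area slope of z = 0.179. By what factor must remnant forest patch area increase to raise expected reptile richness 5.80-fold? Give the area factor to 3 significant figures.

(A₂/A₁)^0.179 = 5.8, so A₂/A₁ = 5.8^(1/0.179) = 5.8^5.587
ln(A₂/A₁) = ln 5.8 / 0.179 = 1.7579 / 0.179 = 9.8204
A₂/A₁ = e^9.8204 ≈ 18406

18400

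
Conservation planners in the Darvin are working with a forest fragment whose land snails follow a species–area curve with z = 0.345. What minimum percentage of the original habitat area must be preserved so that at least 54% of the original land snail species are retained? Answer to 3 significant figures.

Need (A_new/A_old)^0.345 = 0.54, so A_new/A_old = 0.54^(1/0.345) = 0.54^2.899
ln(A_new/A_old) = ln 0.54 / 0.345 = -0.6162 / 0.345 = -1.7860
A_new/A_old = e^-1.7860 ≈ 0.1676

16.8%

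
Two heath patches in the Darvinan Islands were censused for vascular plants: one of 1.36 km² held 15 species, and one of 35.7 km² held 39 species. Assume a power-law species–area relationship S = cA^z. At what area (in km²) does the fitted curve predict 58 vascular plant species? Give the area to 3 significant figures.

z = ln(39/15) / ln(35.7/1.36) = 0.9555 / 3.2677 = 0.2924
c = 15 / 1.36^0.2924 = 15 / 1.094 = 13.71
A = (58/13.71)^(1/0.2924) ⇒ ln A = ln(4.23)/0.2924 = 4.9324
A = e^4.9324 ≈ 138.7 km²

139 km²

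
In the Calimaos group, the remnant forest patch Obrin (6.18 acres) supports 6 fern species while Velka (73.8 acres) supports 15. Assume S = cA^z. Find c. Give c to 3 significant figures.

3.06

z = ln(S₂/S₁) / ln(A₂/A₁) = ln(15/6) / ln(73.8/6.18) = 0.9163 / 2.4800 = 0.3695
c = S₁ / A₁^z = 6 / 6.18^0.3695 = 6 / 1.96 = 3.061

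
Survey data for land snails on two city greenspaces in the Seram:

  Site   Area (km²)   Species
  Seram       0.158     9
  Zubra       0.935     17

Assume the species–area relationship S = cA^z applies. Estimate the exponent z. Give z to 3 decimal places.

Taking logs: ln S = ln c + z ln A, so z = (ln S₂ − ln S₁)/(ln A₂ − ln A₁).
z = ln(17/9) / ln(0.935/0.158) = ln(1.889) / ln(5.918) = 0.6360 / 1.7780 = 0.3577

0.358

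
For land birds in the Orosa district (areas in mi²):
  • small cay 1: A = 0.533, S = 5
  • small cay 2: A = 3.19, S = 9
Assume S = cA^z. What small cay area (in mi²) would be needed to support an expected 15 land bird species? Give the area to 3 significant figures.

z = ln(9/5) / ln(3.19/0.533) = 0.5878 / 1.7893 = 0.3285
c = 5 / 0.533^0.3285 = 5 / 0.8133 = 6.148
A = (15/6.148)^(1/0.3285) ⇒ ln A = ln(2.44)/0.3285 = 2.7150
A = e^2.7150 ≈ 15.1 mi²

15.1 mi²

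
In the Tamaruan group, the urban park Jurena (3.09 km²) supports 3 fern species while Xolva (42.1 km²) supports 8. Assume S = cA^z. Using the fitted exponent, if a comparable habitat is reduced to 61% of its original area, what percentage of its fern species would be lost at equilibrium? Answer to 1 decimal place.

16.9%

z = ln(8/3) / ln(42.1/3.09) = 0.9808 / 2.6119 = 0.3755
S_new/S_old = (A_new/A_old)^z = 0.61^0.3755 = exp(0.3755 × -0.4943) = 0.8306
Fraction lost = 1 − 0.8306 = 0.1694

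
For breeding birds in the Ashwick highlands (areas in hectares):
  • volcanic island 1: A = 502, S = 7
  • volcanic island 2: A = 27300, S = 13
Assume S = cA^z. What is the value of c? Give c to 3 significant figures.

z = ln(S₂/S₁) / ln(A₂/A₁) = ln(13/7) / ln(27300/502) = 0.6190 / 3.9960 = 0.1549
c = S₁ / A₁^z = 7 / 502^0.1549 = 7 / 2.62 = 2.671

2.67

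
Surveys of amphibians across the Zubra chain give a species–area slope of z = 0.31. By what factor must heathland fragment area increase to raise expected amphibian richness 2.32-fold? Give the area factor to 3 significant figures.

15.1

(A₂/A₁)^0.31 = 2.32, so A₂/A₁ = 2.32^(1/0.31) = 2.32^3.226
ln(A₂/A₁) = ln 2.32 / 0.31 = 0.8416 / 0.31 = 2.7147
A₂/A₁ = e^2.7147 ≈ 15.1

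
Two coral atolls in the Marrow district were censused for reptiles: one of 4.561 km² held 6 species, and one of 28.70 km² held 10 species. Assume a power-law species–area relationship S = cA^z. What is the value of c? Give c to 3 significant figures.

z = ln(S₂/S₁) / ln(A₂/A₁) = ln(10/6) / ln(28.7/4.561) = 0.5108 / 1.8394 = 0.2777
c = S₁ / A₁^z = 6 / 4.561^0.2777 = 6 / 1.524 = 3.937

3.94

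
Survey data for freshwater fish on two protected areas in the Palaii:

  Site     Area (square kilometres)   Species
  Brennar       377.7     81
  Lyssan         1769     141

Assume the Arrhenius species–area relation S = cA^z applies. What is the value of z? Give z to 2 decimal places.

0.36

Taking logs: ln S = ln c + z ln A, so z = (ln S₂ − ln S₁)/(ln A₂ − ln A₁).
z = ln(141/81) / ln(1769/377.7) = ln(1.741) / ln(4.684) = 0.5543 / 1.5441 = 0.3590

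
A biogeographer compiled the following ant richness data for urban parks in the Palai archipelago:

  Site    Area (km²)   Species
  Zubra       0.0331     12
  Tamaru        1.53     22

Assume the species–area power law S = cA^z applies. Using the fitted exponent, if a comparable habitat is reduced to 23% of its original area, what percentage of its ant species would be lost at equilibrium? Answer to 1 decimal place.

20.7%

z = ln(22/12) / ln(1.53/0.0331) = 0.6061 / 3.8335 = 0.1581
S_new/S_old = (A_new/A_old)^z = 0.23^0.1581 = exp(0.1581 × -1.4697) = 0.7926
Fraction lost = 1 − 0.7926 = 0.2074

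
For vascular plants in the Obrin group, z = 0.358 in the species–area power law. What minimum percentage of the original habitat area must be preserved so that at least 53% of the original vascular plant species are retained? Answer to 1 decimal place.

17.0%

Need (A_new/A_old)^0.358 = 0.53, so A_new/A_old = 0.53^(1/0.358) = 0.53^2.793
ln(A_new/A_old) = ln 0.53 / 0.358 = -0.6349 / 0.358 = -1.7734
A_new/A_old = e^-1.7734 ≈ 0.1698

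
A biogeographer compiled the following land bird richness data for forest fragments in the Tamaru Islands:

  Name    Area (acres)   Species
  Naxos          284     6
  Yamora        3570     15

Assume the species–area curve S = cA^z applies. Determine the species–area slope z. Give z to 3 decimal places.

0.362

Taking logs: ln S = ln c + z ln A, so z = (ln S₂ − ln S₁)/(ln A₂ − ln A₁).
z = ln(15/6) / ln(3570/284) = ln(2.5) / ln(12.57) = 0.9163 / 2.5313 = 0.3620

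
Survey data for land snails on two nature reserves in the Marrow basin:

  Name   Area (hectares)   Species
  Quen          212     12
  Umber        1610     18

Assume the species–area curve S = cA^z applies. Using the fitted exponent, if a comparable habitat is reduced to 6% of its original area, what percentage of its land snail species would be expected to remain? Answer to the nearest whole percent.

57%

z = ln(18/12) / ln(1610/212) = 0.4055 / 2.0274 = 0.2000
S_new/S_old = (A_new/A_old)^z = 0.06^0.2000 = exp(0.2000 × -2.8134) = 0.5697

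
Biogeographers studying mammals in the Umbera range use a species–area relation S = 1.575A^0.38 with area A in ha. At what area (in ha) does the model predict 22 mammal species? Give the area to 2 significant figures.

1000 ha

22 = 1.575 × A^0.38  ⇒  A^0.38 = 22/1.575 = 13.97
ln A = ln(13.97) / 0.38 = 2.6368 / 0.38 = 6.9389
A = e^6.9389 ≈ 1032 ha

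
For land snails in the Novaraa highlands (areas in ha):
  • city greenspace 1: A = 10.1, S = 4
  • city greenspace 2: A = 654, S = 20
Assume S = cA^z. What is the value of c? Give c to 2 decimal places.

1.64

z = ln(S₂/S₁) / ln(A₂/A₁) = ln(20/4) / ln(654/10.1) = 1.6094 / 4.1706 = 0.3859
c = S₁ / A₁^z = 4 / 10.1^0.3859 = 4 / 2.441 = 1.639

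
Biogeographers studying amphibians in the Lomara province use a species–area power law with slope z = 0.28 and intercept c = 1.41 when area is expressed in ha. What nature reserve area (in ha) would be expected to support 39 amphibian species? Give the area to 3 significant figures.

141000 ha

39 = 1.41 × A^0.28  ⇒  A^0.28 = 39/1.41 = 27.66
ln A = ln(27.66) / 0.28 = 3.3200 / 0.28 = 11.8570
A = e^11.8570 ≈ 141074 ha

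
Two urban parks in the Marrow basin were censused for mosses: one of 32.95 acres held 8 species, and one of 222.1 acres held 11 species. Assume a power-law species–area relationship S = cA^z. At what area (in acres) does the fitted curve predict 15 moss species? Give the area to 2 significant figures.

z = ln(11/8) / ln(222.1/32.95) = 0.3185 / 1.9081 = 0.1669
c = 8 / 32.95^0.1669 = 8 / 1.792 = 4.464
A = (15/4.464)^(1/0.1669) ⇒ ln A = ln(3.36)/0.1669 = 7.2615
A = e^7.2615 ≈ 1424 acres

1400 acres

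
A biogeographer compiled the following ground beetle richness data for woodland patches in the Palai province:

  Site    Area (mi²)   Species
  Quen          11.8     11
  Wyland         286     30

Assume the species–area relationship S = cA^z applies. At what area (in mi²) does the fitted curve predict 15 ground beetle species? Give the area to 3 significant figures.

z = ln(30/11) / ln(286/11.8) = 1.0033 / 3.1879 = 0.3147
c = 11 / 11.8^0.3147 = 11 / 2.174 = 5.059
A = (15/5.059)^(1/0.3147) ⇒ ln A = ln(2.965)/0.3147 = 3.4536
A = e^3.4536 ≈ 31.61 mi²

31.6 mi²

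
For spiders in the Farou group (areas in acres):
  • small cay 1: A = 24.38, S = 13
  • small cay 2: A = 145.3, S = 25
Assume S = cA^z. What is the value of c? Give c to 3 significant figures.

4.03

z = ln(S₂/S₁) / ln(A₂/A₁) = ln(25/13) / ln(145.3/24.38) = 0.6539 / 1.7850 = 0.3663
c = S₁ / A₁^z = 13 / 24.38^0.3663 = 13 / 3.222 = 4.035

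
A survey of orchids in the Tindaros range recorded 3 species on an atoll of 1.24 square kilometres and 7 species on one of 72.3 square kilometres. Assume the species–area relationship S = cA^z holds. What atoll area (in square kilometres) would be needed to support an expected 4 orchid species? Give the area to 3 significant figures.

4.93 square kilometres

z = ln(7/3) / ln(72.3/1.24) = 0.8473 / 4.0657 = 0.2084
c = 3 / 1.24^0.2084 = 3 / 1.046 = 2.868
A = (4/2.868)^(1/0.2084) ⇒ ln A = ln(1.394)/0.2084 = 1.5955
A = e^1.5955 ≈ 4.931 square kilometres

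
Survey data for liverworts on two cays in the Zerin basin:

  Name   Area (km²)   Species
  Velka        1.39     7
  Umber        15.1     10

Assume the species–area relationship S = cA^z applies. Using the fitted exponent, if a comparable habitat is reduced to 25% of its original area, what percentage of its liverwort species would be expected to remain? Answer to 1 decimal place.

z = ln(10/7) / ln(15.1/1.39) = 0.3567 / 2.3854 = 0.1495
S_new/S_old = (A_new/A_old)^z = 0.25^0.1495 = exp(0.1495 × -1.3863) = 0.8128

81.3%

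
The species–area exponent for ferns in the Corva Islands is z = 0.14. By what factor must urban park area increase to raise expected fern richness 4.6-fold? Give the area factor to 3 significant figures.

54200

(A₂/A₁)^0.14 = 4.6, so A₂/A₁ = 4.6^(1/0.14) = 4.6^7.143
ln(A₂/A₁) = ln 4.6 / 0.14 = 1.5261 / 0.14 = 10.9004
A₂/A₁ = e^10.9004 ≈ 54198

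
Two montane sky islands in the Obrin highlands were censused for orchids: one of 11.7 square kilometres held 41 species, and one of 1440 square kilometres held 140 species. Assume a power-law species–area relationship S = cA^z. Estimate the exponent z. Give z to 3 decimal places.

0.255

Taking logs: ln S = ln c + z ln A, so z = (ln S₂ − ln S₁)/(ln A₂ − ln A₁).
z = ln(140/41) / ln(1440/11.7) = ln(3.415) / ln(123.1) = 1.2281 / 4.8128 = 0.2552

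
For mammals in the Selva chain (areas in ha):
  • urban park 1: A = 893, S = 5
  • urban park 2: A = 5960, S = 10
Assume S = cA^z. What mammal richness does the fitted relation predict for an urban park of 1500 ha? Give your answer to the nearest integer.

6

z = ln(10/5) / ln(5960/893) = 0.6931 / 1.8982 = 0.3652
c = 5 / 893^0.3652 = 5 / 11.95 = 0.4183
S₃ = 0.4183 × 1500^0.3652 = 0.4183 × 14.45 ≈ 6.043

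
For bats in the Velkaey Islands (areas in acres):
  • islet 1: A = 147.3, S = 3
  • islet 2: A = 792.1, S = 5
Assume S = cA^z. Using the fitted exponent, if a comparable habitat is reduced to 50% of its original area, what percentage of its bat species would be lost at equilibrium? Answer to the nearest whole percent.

z = ln(5/3) / ln(792.1/147.3) = 0.5108 / 1.6822 = 0.3037
S_new/S_old = (A_new/A_old)^z = 0.5^0.3037 = exp(0.3037 × -0.6931) = 0.8102
Fraction lost = 1 − 0.8102 = 0.1898

19%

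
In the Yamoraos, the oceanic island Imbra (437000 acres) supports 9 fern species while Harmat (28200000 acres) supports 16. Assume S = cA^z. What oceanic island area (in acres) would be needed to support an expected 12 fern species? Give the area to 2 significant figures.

3500000 acres

z = ln(16/9) / ln(28200000/437000) = 0.5754 / 4.1671 = 0.1381
c = 9 / 437000^0.1381 = 9 / 6.009 = 1.498
A = (12/1.498)^(1/0.1381) ⇒ ln A = ln(8.012)/0.1381 = 15.0713
A = e^15.0713 ≈ 3510470 acres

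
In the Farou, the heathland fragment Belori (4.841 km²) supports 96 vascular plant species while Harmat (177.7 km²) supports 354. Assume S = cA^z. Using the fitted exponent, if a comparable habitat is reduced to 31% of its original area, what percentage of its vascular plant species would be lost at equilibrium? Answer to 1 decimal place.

z = ln(354/96) / ln(177.7/4.841) = 1.3049 / 3.6030 = 0.3622
S_new/S_old = (A_new/A_old)^z = 0.31^0.3622 = exp(0.3622 × -1.1712) = 0.6543
Fraction lost = 1 − 0.6543 = 0.3457

34.6%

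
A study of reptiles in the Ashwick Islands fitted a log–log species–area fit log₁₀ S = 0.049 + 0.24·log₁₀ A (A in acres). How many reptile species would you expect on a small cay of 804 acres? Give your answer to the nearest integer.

S = 1.119 × 804^0.24
ln S = ln 1.119 + 0.24 × ln 804 = 0.1128 + 0.24 × 6.6896 = 1.7183
S = e^1.7183 ≈ 5.575

6 species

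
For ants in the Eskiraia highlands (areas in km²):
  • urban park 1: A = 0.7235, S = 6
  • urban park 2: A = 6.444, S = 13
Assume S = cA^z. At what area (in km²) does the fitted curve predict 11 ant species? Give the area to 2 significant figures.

z = ln(13/6) / ln(6.444/0.7235) = 0.7732 / 2.1868 = 0.3536
c = 6 / 0.7235^0.3536 = 6 / 0.8919 = 6.727
A = (11/6.727)^(1/0.3536) ⇒ ln A = ln(1.635)/0.3536 = 1.3907
A = e^1.3907 ≈ 4.018 km²

4.0 km²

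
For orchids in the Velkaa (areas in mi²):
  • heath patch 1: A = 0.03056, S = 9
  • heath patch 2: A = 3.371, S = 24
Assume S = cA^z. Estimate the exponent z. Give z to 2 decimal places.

Taking logs: ln S = ln c + z ln A, so z = (ln S₂ − ln S₁)/(ln A₂ − ln A₁).
z = ln(24/9) / ln(3.371/0.03056) = ln(2.667) / ln(110.3) = 0.9808 / 4.7033 = 0.2085

0.21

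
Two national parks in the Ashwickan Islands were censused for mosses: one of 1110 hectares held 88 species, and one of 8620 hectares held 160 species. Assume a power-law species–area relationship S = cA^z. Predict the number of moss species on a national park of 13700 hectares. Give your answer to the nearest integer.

z = ln(160/88) / ln(8620/1110) = 0.5978 / 2.0497 = 0.2917
c = 88 / 1110^0.2917 = 88 / 7.731 = 11.38
S₃ = 11.38 × 13700^0.2917 = 11.38 × 16.09 ≈ 183.2

183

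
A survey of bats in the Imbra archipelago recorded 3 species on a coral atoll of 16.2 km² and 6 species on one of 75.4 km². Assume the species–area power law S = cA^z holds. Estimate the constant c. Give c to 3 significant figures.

z = ln(S₂/S₁) / ln(A₂/A₁) = ln(6/3) / ln(75.4/16.2) = 0.6931 / 1.5378 = 0.4507
c = S₁ / A₁^z = 3 / 16.2^0.4507 = 3 / 3.509 = 0.855

0.855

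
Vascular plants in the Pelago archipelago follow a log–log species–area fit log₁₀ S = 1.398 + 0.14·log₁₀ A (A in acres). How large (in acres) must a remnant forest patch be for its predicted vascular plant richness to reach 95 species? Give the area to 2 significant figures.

14000 acres

95 = 25 × A^0.14  ⇒  A^0.14 = 95/25 = 3.799
ln A = ln(3.799) / 0.14 = 1.3349 / 0.14 = 9.5347
A = e^9.5347 ≈ 13832 acres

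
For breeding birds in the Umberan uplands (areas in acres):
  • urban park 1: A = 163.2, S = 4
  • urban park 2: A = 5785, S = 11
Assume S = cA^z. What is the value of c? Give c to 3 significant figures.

z = ln(S₂/S₁) / ln(A₂/A₁) = ln(11/4) / ln(5785/163.2) = 1.0116 / 3.5680 = 0.2835
c = S₁ / A₁^z = 4 / 163.2^0.2835 = 4 / 4.24 = 0.9434

0.943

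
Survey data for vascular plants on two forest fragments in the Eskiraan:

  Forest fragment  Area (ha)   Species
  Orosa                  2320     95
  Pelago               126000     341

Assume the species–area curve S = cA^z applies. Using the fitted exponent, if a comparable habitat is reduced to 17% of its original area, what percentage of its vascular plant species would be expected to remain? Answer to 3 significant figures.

z = ln(341/95) / ln(126000/2320) = 1.2780 / 3.9947 = 0.3199
S_new/S_old = (A_new/A_old)^z = 0.17^0.3199 = exp(0.3199 × -1.7720) = 0.5673

56.7%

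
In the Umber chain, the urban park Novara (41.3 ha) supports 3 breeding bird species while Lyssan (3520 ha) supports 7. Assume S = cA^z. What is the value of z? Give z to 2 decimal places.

Taking logs: ln S = ln c + z ln A, so z = (ln S₂ − ln S₁)/(ln A₂ − ln A₁).
z = ln(7/3) / ln(3520/41.3) = ln(2.333) / ln(85.23) = 0.8473 / 4.4454 = 0.1906

0.19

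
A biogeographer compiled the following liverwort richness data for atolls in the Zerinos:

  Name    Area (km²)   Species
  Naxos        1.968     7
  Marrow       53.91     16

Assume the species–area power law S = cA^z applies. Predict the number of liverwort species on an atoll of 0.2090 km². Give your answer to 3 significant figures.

4.00

z = ln(16/7) / ln(53.91/1.968) = 0.8267 / 3.3103 = 0.2497
c = 7 / 1.968^0.2497 = 7 / 1.184 = 5.911
S₃ = 5.911 × 0.209^0.2497 = 5.911 × 0.6764 ≈ 3.998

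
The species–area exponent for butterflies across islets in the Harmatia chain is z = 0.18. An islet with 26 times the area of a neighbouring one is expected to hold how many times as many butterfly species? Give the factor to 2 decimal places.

1.80

S₂/S₁ = (A₂/A₁)^z = 26^0.18
ln(S₂/S₁) = 0.18 × ln 26 = 0.18 × 3.2581 = 0.5865
S₂/S₁ = e^0.5865 ≈ 1.798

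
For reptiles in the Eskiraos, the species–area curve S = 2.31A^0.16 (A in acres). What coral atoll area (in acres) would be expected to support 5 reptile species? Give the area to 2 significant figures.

120 acres

5 = 2.31 × A^0.16  ⇒  A^0.16 = 5/2.31 = 2.165
ln A = ln(2.165) / 0.16 = 0.7722 / 0.16 = 4.8262
A = e^4.8262 ≈ 124.7 acres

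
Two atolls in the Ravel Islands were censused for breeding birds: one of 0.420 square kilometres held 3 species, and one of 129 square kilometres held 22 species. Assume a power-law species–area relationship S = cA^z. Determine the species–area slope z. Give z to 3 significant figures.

Taking logs: ln S = ln c + z ln A, so z = (ln S₂ − ln S₁)/(ln A₂ − ln A₁).
z = ln(22/3) / ln(129/0.42) = ln(7.333) / ln(307.1) = 1.9924 / 5.7273 = 0.3479

0.348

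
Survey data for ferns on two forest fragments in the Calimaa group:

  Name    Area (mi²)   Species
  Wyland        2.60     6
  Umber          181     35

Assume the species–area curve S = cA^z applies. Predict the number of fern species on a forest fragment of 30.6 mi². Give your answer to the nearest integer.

z = ln(35/6) / ln(181/2.6) = 1.7636 / 4.2430 = 0.4156
c = 6 / 2.6^0.4156 = 6 / 1.488 = 4.033
S₃ = 4.033 × 30.6^0.4156 = 4.033 × 4.145 ≈ 16.72

17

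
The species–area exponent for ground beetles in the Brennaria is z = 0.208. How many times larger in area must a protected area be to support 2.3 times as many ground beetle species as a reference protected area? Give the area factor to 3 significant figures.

54.8

(A₂/A₁)^0.208 = 2.3, so A₂/A₁ = 2.3^(1/0.208) = 2.3^4.808
ln(A₂/A₁) = ln 2.3 / 0.208 = 0.8329 / 0.208 = 4.0044
A₂/A₁ = e^4.0044 ≈ 54.84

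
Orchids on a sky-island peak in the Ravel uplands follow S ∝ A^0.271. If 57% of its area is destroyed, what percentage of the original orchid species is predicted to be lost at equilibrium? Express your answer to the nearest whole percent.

20%

S_new/S_old = (A_new/A_old)^z = 0.43^0.271
= exp(0.271 × ln 0.43) = exp(0.271 × -0.8440) = exp(-0.2287) ≈ 0.7956
Fraction lost = 1 − 0.7956 = 0.2044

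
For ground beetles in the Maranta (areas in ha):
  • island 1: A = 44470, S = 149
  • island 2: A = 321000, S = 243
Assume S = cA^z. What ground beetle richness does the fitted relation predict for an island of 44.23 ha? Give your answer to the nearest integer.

27

z = ln(243/149) / ln(321000/44470) = 0.4891 / 1.9766 = 0.2474
c = 149 / 44470^0.2474 = 149 / 14.13 = 10.54
S₃ = 10.54 × 44.23^0.2474 = 10.54 × 2.554 ≈ 26.93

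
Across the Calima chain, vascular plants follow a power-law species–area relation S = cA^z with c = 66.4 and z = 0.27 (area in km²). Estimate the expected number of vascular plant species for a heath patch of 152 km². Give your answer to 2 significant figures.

260

S = 66.4 × 152^0.27 = 66.4 × 3.882 ≈ 257.8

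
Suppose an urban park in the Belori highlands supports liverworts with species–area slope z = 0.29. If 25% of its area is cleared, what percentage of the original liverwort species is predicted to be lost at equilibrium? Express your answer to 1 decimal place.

8.0%

S_new/S_old = (A_new/A_old)^z = 0.75^0.29
= exp(0.29 × ln 0.75) = exp(0.29 × -0.2877) = exp(-0.0834) ≈ 0.92
Fraction lost = 1 − 0.92 = 0.08004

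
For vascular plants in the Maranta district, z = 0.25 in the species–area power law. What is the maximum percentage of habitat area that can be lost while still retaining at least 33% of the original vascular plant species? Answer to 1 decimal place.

Need (A_new/A_old)^0.25 = 0.33, so A_new/A_old = 0.33^(1/0.25) = 0.33^4
ln(A_new/A_old) = ln 0.33 / 0.25 = -1.1087 / 0.25 = -4.4347
A_new/A_old = e^-4.4347 ≈ 0.01186
Fraction that can be lost = 1 − 0.01186 = 0.9881

98.8%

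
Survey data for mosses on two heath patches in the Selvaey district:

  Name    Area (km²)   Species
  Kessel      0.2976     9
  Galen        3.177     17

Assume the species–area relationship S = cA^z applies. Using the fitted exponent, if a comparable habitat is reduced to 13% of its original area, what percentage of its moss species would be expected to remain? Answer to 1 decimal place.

57.8%

z = ln(17/9) / ln(3.177/0.2976) = 0.6360 / 2.3679 = 0.2686
S_new/S_old = (A_new/A_old)^z = 0.13^0.2686 = exp(0.2686 × -2.0402) = 0.5781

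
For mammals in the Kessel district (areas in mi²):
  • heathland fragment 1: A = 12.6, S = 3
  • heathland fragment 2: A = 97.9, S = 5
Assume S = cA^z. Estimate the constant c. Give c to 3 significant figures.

1.60

z = ln(S₂/S₁) / ln(A₂/A₁) = ln(5/3) / ln(97.9/12.6) = 0.5108 / 2.0502 = 0.2492
c = S₁ / A₁^z = 3 / 12.6^0.2492 = 3 / 1.88 = 1.596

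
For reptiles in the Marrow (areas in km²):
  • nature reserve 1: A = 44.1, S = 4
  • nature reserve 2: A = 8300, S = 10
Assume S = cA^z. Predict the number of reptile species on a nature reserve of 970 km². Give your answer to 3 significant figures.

6.87

z = ln(10/4) / ln(8300/44.1) = 0.9163 / 5.2376 = 0.1749
c = 4 / 44.1^0.1749 = 4 / 1.939 = 2.062
S₃ = 2.062 × 970^0.1749 = 2.062 × 3.331 ≈ 6.869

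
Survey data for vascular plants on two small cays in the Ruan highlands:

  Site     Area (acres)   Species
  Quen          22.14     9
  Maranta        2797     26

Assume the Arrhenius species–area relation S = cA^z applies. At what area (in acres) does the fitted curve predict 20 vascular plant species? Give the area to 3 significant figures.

845 acres

z = ln(26/9) / ln(2797/22.14) = 1.0609 / 4.8389 = 0.2192
c = 9 / 22.14^0.2192 = 9 / 1.972 = 4.564
A = (20/4.564)^(1/0.2192) ⇒ ln A = ln(4.382)/0.2192 = 6.7396
A = e^6.7396 ≈ 845.2 acres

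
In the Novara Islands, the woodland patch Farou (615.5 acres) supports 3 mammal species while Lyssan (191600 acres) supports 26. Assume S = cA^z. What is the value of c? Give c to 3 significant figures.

0.268

z = ln(S₂/S₁) / ln(A₂/A₁) = ln(26/3) / ln(191600/615.5) = 2.1595 / 5.7407 = 0.3762
c = S₁ / A₁^z = 3 / 615.5^0.3762 = 3 / 11.2 = 0.2679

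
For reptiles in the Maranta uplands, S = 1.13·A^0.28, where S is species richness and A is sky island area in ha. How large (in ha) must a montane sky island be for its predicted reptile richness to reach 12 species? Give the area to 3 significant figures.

4620 ha

12 = 1.13 × A^0.28  ⇒  A^0.28 = 12/1.13 = 10.62
ln A = ln(10.62) / 0.28 = 2.3627 / 0.28 = 8.4382
A = e^8.4382 ≈ 4620 ha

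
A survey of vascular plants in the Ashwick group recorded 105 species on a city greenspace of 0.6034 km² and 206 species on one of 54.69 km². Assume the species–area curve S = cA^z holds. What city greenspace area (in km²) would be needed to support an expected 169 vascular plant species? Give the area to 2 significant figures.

15 km²

z = ln(206/105) / ln(54.69/0.6034) = 0.6739 / 4.5069 = 0.1495
c = 105 / 0.6034^0.1495 = 105 / 0.9272 = 113.2
A = (169/113.2)^(1/0.1495) ⇒ ln A = ln(1.492)/0.1495 = 2.6777
A = e^2.6777 ≈ 14.55 km²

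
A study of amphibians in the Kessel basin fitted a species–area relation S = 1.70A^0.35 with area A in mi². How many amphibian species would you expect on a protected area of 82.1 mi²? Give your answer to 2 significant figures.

S = 1.7 × 82.1^0.35
ln S = ln 1.7 + 0.35 × ln 82.1 = 0.5306 + 0.35 × 4.4079 = 2.0734
S = e^2.0734 ≈ 7.952

8.0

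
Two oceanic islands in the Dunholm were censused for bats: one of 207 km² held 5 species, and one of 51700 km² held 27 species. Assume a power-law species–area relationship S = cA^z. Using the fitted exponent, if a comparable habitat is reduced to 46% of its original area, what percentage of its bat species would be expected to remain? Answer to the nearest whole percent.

z = ln(27/5) / ln(51700/207) = 1.6864 / 5.5205 = 0.3055
S_new/S_old = (A_new/A_old)^z = 0.46^0.3055 = exp(0.3055 × -0.7765) = 0.7888

79%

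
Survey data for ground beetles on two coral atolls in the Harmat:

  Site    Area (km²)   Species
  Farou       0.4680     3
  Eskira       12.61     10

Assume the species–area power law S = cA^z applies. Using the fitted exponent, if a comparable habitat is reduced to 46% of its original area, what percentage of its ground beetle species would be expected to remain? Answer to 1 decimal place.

75.3%

z = ln(10/3) / ln(12.61/0.468) = 1.2040 / 3.2938 = 0.3655
S_new/S_old = (A_new/A_old)^z = 0.46^0.3655 = exp(0.3655 × -0.7765) = 0.7529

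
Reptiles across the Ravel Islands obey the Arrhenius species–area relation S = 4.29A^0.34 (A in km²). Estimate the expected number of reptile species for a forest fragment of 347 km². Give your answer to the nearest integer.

S = 4.29 × 347^0.34 = 4.29 × 7.307 ≈ 31.35

31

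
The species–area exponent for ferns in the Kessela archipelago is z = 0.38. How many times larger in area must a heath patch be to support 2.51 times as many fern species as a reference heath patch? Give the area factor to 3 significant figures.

11.3

(A₂/A₁)^0.38 = 2.51, so A₂/A₁ = 2.51^(1/0.38) = 2.51^2.632
ln(A₂/A₁) = ln 2.51 / 0.38 = 0.9203 / 0.38 = 2.4218
A₂/A₁ = e^2.4218 ≈ 11.27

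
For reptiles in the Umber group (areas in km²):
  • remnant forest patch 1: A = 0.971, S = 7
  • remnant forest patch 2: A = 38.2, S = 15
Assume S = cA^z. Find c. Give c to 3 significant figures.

z = ln(S₂/S₁) / ln(A₂/A₁) = ln(15/7) / ln(38.2/0.971) = 0.7621 / 3.6723 = 0.2075
c = S₁ / A₁^z = 7 / 0.971^0.2075 = 7 / 0.9939 = 7.043

7.04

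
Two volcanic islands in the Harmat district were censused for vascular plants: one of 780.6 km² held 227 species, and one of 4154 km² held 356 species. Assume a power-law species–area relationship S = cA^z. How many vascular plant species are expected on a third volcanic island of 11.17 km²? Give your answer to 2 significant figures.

72

z = ln(356/227) / ln(4154/780.6) = 0.4500 / 1.6718 = 0.2692
c = 227 / 780.6^0.2692 = 227 / 6.005 = 37.8
S₃ = 37.8 × 11.17^0.2692 = 37.8 × 1.915 ≈ 72.37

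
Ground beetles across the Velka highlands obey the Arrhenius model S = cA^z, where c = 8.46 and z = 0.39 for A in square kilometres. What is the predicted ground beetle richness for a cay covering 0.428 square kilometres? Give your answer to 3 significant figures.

6.08

S = 8.46 × 0.428^0.39 = 8.46 × 0.7182 ≈ 6.076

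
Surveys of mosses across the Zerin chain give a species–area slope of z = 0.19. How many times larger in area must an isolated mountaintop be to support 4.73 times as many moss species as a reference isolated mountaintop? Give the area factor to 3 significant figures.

(A₂/A₁)^0.19 = 4.73, so A₂/A₁ = 4.73^(1/0.19) = 4.73^5.263
ln(A₂/A₁) = ln 4.73 / 0.19 = 1.5539 / 0.19 = 8.1786
A₂/A₁ = e^8.1786 ≈ 3564

3560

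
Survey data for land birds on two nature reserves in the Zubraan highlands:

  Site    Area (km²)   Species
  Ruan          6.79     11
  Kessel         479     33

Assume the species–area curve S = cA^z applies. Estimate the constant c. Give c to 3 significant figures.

z = ln(S₂/S₁) / ln(A₂/A₁) = ln(33/11) / ln(479/6.79) = 1.0986 / 4.2562 = 0.2581
c = S₁ / A₁^z = 11 / 6.79^0.2581 = 11 / 1.64 = 6.709

6.71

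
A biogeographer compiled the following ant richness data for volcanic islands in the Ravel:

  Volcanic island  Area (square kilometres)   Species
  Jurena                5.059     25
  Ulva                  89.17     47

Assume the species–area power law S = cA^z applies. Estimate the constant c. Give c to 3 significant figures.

z = ln(S₂/S₁) / ln(A₂/A₁) = ln(47/25) / ln(89.17/5.059) = 0.6313 / 2.8694 = 0.2200
c = S₁ / A₁^z = 25 / 5.059^0.2200 = 25 / 1.429 = 17.5

17.5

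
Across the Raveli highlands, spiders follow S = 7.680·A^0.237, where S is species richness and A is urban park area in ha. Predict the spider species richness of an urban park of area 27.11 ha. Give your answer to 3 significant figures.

S = 7.68 × 27.11^0.237
ln S = ln 7.68 + 0.237 × ln 27.11 = 2.0386 + 0.237 × 3.2999 = 2.8207
S = e^2.8207 ≈ 16.79

16.8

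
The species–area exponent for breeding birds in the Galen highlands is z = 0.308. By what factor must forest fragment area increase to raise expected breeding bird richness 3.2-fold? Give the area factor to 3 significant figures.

43.7

(A₂/A₁)^0.308 = 3.2, so A₂/A₁ = 3.2^(1/0.308) = 3.2^3.247
ln(A₂/A₁) = ln 3.2 / 0.308 = 1.1632 / 0.308 = 3.7765
A₂/A₁ = e^3.7765 ≈ 43.66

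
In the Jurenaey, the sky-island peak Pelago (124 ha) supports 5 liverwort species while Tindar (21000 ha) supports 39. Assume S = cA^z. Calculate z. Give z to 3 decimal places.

0.400

Taking logs: ln S = ln c + z ln A, so z = (ln S₂ − ln S₁)/(ln A₂ − ln A₁).
z = ln(39/5) / ln(21000/124) = ln(7.8) / ln(169.4) = 2.0541 / 5.1320 = 0.4003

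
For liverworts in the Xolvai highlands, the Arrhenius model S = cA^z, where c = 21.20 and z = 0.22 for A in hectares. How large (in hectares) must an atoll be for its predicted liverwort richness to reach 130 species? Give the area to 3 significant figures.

130 = 21.2 × A^0.22  ⇒  A^0.22 = 130/21.2 = 6.132
ln A = ln(6.132) / 0.22 = 1.8135 / 0.22 = 8.2433
A = e^8.2433 ≈ 3802 hectares

3800 hectares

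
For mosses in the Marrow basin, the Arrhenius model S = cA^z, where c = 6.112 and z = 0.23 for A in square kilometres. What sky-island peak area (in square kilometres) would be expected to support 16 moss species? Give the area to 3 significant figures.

65.6 square kilometres

16 = 6.112 × A^0.23  ⇒  A^0.23 = 16/6.112 = 2.618
ln A = ln(2.618) / 0.23 = 0.9623 / 0.23 = 4.1841
A = e^4.1841 ≈ 65.63 square kilometres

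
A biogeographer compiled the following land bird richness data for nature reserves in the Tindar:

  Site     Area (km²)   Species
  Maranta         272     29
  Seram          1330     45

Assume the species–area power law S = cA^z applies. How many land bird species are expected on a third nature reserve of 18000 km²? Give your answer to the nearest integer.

z = ln(45/29) / ln(1330/272) = 0.4394 / 1.5871 = 0.2768
c = 29 / 272^0.2768 = 29 / 4.72 = 6.144
S₃ = 6.144 × 18000^0.2768 = 6.144 × 15.07 ≈ 92.56

93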